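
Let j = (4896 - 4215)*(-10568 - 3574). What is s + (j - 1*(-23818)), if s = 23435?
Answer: -9583449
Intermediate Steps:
j = -9630702 (j = 681*(-14142) = -9630702)
s + (j - 1*(-23818)) = 23435 + (-9630702 - 1*(-23818)) = 23435 + (-9630702 + 23818) = 23435 - 9606884 = -9583449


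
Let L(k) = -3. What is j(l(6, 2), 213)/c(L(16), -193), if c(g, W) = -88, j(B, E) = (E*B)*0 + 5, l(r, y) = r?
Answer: -5/88 ≈ -0.056818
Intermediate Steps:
j(B, E) = 5 (j(B, E) = (B*E)*0 + 5 = 0 + 5 = 5)
j(l(6, 2), 213)/c(L(16), -193) = 5/(-88) = 5*(-1/88) = -5/88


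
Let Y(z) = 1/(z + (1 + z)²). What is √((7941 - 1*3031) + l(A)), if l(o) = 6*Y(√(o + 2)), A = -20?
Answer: √2*√((-41732 + 22095*I*√2)/(-17 + 9*I*√2)) ≈ 70.07 - 0.0012083*I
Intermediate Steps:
l(o) = 6/((1 + √(2 + o))² + √(2 + o)) (l(o) = 6/(√(o + 2) + (1 + √(o + 2))²) = 6/(√(2 + o) + (1 + √(2 + o))²) = 6/((1 + √(2 + o))² + √(2 + o)))
√((7941 - 1*3031) + l(A)) = √((7941 - 1*3031) + 6/(3 - 20 + 3*√(2 - 20))) = √((7941 - 3031) + 6/(3 - 20 + 3*√(-18))) = √(4910 + 6/(3 - 20 + 3*(3*I*√2))) = √(4910 + 6/(3 - 20 + 9*I*√2)) = √(4910 + 6/(-17 + 9*I*√2))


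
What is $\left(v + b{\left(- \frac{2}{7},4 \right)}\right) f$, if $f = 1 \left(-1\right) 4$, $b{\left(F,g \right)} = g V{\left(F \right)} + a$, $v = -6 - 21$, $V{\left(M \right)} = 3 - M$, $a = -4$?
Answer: $\frac{500}{7} \approx 71.429$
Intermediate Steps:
$v = -27$
$b{\left(F,g \right)} = -4 + g \left(3 - F\right)$ ($b{\left(F,g \right)} = g \left(3 - F\right) - 4 = -4 + g \left(3 - F\right)$)
$f = -4$ ($f = \left(-1\right) 4 = -4$)
$\left(v + b{\left(- \frac{2}{7},4 \right)}\right) f = \left(-27 - \left(4 + 4 \left(-3 - \frac{2}{7}\right)\right)\right) \left(-4\right) = \left(-27 - \left(4 + 4 \left(- \frac{23}{7}\right)\right)\right) \left(-4\right) = \left(-27 + \left(-4 + \frac{92}{7}\right)\right) \left(-4\right) = \left(-27 + \frac{64}{7}\right) \left(-4\right) = \left(- \frac{125}{7}\right) \left(-4\right) = \frac{500}{7}$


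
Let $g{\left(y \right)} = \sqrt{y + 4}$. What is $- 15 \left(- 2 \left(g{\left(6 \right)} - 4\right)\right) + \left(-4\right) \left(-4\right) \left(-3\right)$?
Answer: $-168 + 30 \sqrt{10} \approx -73.132$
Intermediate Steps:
$g{\left(y \right)} = \sqrt{4 + y}$
$- 15 \left(- 2 \left(g{\left(6 \right)} - 4\right)\right) + \left(-4\right) \left(-4\right) \left(-3\right) = - 15 \left(- 2 \left(\sqrt{4 + 6} - 4\right)\right) + \left(-4\right) \left(-4\right) \left(-3\right) = - 15 \left(- 2 \left(\sqrt{10} - 4\right)\right) + 16 \left(-3\right) = - 15 \left(- 2 \left(-4 + \sqrt{10}\right)\right) - 48 = - 15 \left(8 - 2 \sqrt{10}\right) - 48 = \left(-120 + 30 \sqrt{10}\right) - 48 = -168 + 30 \sqrt{10}$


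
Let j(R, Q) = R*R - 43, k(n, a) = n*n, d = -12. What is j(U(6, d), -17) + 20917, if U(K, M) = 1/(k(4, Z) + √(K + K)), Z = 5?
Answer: 310688683/14884 - 4*√3/3721 ≈ 20874.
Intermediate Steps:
k(n, a) = n²
U(K, M) = 1/(16 + √2*√K) (U(K, M) = 1/(4² + √(K + K)) = 1/(16 + √(2*K)) = 1/(16 + √2*√K))
j(R, Q) = -43 + R² (j(R, Q) = R² - 43 = -43 + R²)
j(U(6, d), -17) + 20917 = (-43 + (1/(16 + √2*√6))²) + 20917 = (-43 + (1/(16 + 2*√3))²) + 20917 = (-43 + (16 + 2*√3)⁻²) + 20917 = 20874 + (16 + 2*√3)⁻²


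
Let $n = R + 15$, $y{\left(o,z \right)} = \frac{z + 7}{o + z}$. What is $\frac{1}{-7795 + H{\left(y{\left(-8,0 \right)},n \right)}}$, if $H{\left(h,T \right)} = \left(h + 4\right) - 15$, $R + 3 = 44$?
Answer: $- \frac{8}{62455} \approx -0.00012809$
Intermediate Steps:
$R = 41$ ($R = -3 + 44 = 41$)
$y{\left(o,z \right)} = \frac{7 + z}{o + z}$
$n = 56$ ($n = 41 + 15 = 56$)
$H{\left(h,T \right)} = -11 + h$ ($H{\left(h,T \right)} = \left(4 + h\right) - 15 = -11 + h$)
$\frac{1}{-7795 + H{\left(y{\left(-8,0 \right)},n \right)}} = \frac{1}{-7795 - \left(11 - \frac{7 + 0}{-8 + 0}\right)} = \frac{1}{-7795 - \left(11 - \frac{1}{-8} \cdot 7\right)} = \frac{1}{-7795 - \frac{95}{8}} = \frac{1}{- \frac{62455}{8}} = - \frac{8}{62455}$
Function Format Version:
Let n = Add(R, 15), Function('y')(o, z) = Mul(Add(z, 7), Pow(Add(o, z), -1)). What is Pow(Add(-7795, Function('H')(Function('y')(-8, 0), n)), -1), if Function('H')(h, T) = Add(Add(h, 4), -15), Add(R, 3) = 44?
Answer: Rational(-8, 62455) ≈ -0.00012809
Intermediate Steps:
R = 41 (R = Add(-3, 44) = 41)
Function('y')(o, z) = Mul(Pow(Add(o, z), -1), Add(7, z)) (Function('y')(o, z) = Mul(Add(7, z), Pow(Add(o, z), -1)) = Mul(Pow(Add(o, z), -1), Add(7, z)))
n = 56 (n = Add(41, 15) = 56)
Function('H')(h, T) = Add(-11, h) (Function('H')(h, T) = Add(Add(4, h), -15) = Add(-11, h))
Pow(Add(-7795, Function('H')(Function('y')(-8, 0), n)), -1) = Pow(Add(-7795, Add(-11, Mul(Pow(Add(-8, 0), -1), Add(7, 0)))), -1) = Pow(Add(-7795, Add(-11, Mul(Pow(-8, -1), 7))), -1) = Pow(Add(-7795, Add(-11, Mul(Rational(-1, 8), 7))), -1) = Pow(Add(-7795, Add(-11, Rational(-7, 8))), -1) = Pow(Add(-7795, Rational(-95, 8)), -1) = Pow(Rational(-62455, 8), -1) = Rational(-8, 62455)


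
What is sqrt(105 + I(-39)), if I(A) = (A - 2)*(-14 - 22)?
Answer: sqrt(1581) ≈ 39.762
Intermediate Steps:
I(A) = 72 - 36*A (I(A) = (-2 + A)*(-36) = 72 - 36*A)
sqrt(105 + I(-39)) = sqrt(105 + (72 - 36*(-39))) = sqrt(105 + (72 + 1404)) = sqrt(105 + 1476) = sqrt(1581)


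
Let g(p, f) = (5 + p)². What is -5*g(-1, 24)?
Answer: -80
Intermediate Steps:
-5*g(-1, 24) = -5*(5 - 1)² = -5*4² = -5*16 = -80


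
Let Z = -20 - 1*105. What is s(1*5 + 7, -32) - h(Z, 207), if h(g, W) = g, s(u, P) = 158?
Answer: 283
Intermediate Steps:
Z = -125 (Z = -20 - 105 = -125)
s(1*5 + 7, -32) - h(Z, 207) = 158 - 1*(-125) = 158 + 125 = 283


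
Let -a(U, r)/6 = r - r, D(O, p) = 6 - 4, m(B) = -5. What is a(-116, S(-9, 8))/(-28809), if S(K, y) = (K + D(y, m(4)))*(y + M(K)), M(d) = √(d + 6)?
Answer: 0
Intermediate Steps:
D(O, p) = 2
M(d) = √(6 + d)
S(K, y) = (2 + K)*(y + √(6 + K)) (S(K, y) = (K + 2)*(y + √(6 + K)) = (2 + K)*(y + √(6 + K)))
a(U, r) = 0 (a(U, r) = -6*(r - r) = -6*0 = 0)
a(-116, S(-9, 8))/(-28809) = 0/(-28809) = 0*(-1/28809) = 0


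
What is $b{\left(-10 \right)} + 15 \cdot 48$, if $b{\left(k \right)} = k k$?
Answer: $820$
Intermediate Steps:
$b{\left(k \right)} = k^{2}$
$b{\left(-10 \right)} + 15 \cdot 48 = \left(-10\right)^{2} + 15 \cdot 48 = 100 + 720 = 820$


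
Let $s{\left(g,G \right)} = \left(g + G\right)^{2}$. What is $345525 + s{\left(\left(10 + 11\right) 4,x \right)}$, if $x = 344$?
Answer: $528709$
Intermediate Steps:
$s{\left(g,G \right)} = \left(G + g\right)^{2}$
$345525 + s{\left(\left(10 + 11\right) 4,x \right)} = 345525 + \left(344 + \left(10 + 11\right) 4\right)^{2} = 345525 + \left(344 + 21 \cdot 4\right)^{2} = 345525 + \left(344 + 84\right)^{2} = 345525 + 428^{2} = 345525 + 183184 = 528709$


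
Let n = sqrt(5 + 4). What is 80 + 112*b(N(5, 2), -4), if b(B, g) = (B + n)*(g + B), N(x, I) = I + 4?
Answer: 2096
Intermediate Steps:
n = 3 (n = sqrt(9) = 3)
N(x, I) = 4 + I
b(B, g) = (3 + B)*(B + g) (b(B, g) = (B + 3)*(g + B) = (3 + B)*(B + g))
80 + 112*b(N(5, 2), -4) = 80 + 112*((4 + 2)**2 + 3*(4 + 2) + 3*(-4) + (4 + 2)*(-4)) = 80 + 112*(6**2 + 3*6 - 12 + 6*(-4)) = 80 + 112*(36 + 18 - 12 - 24) = 80 + 112*18 = 80 + 2016 = 2096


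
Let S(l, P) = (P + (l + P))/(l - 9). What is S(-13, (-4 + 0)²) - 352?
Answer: -7763/22 ≈ -352.86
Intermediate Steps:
S(l, P) = (l + 2*P)/(-9 + l) (S(l, P) = (P + (P + l))/(-9 + l) = (l + 2*P)/(-9 + l))
S(-13, (-4 + 0)²) - 352 = (-13 + 2*(-4 + 0)²)/(-9 - 13) - 352 = (-13 + 2*(-4)²)/(-22) - 352 = -(-13 + 2*16)/22 - 352 = -(-13 + 32)/22 - 352 = -1/22*19 - 352 = -19/22 - 352 = -7763/22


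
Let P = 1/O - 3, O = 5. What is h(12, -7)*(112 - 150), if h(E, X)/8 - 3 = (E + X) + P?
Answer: -7904/5 ≈ -1580.8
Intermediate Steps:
P = -14/5 (P = 1/5 - 3 = -14/5 ≈ -2.8000)
h(E, X) = 8/5 + 8*E + 8*X (h(E, X) = 24 + 8*((E + X) - 14/5) = 24 + 8*(-14/5 + E + X) = 24 + (-112/5 + 8*E + 8*X) = 8/5 + 8*E + 8*X)
h(12, -7)*(112 - 150) = (8/5 + 8*12 + 8*(-7))*(112 - 150) = (8/5 + 96 - 56)*(-38) = (208/5)*(-38) = -7904/5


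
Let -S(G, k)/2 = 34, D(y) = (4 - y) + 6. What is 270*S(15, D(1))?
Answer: -18360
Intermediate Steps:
D(y) = 10 - y
S(G, k) = -68 (S(G, k) = -2*34 = -68)
270*S(15, D(1)) = 270*(-68) = -18360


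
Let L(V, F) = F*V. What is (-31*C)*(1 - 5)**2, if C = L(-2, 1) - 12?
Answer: 6944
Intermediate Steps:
C = -14 (C = 1*(-2) - 12 = -2 - 12 = -14)
(-31*C)*(1 - 5)**2 = (-31*(-14))*(1 - 5)**2 = 434*(-4)**2 = 434*16 = 6944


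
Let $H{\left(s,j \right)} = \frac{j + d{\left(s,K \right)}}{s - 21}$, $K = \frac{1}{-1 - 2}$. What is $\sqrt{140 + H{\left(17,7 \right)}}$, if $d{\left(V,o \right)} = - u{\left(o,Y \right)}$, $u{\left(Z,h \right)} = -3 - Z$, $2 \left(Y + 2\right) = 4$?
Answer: $\frac{\sqrt{4953}}{6} \approx 11.73$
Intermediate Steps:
$Y = 0$ ($Y = -2 + \frac{1}{2} \cdot 4 = -2 + 2 = 0$)
$K = - \frac{1}{3}$ ($K = \frac{1}{-3} = - \frac{1}{3} \approx -0.33333$)
$d{\left(V,o \right)} = 3 + o$ ($d{\left(V,o \right)} = - (-3 - o) = 3 + o$)
$H{\left(s,j \right)} = \frac{\frac{8}{3} + j}{-21 + s}$ ($H{\left(s,j \right)} = \frac{j + \left(3 - \frac{1}{3}\right)}{s - 21} = \frac{j + \frac{8}{3}}{-21 + s} = \frac{\frac{8}{3} + j}{-21 + s}$)
$\sqrt{140 + H{\left(17,7 \right)}} = \sqrt{140 + \frac{\frac{8}{3} + 7}{-21 + 17}} = \sqrt{140 + \frac{1}{-4} \cdot \frac{29}{3}} = \sqrt{140 - \frac{29}{12}} = \sqrt{\frac{1651}{12}} = \frac{\sqrt{4953}}{6}$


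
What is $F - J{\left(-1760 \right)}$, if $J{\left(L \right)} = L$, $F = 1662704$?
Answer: $1664464$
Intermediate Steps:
$F - J{\left(-1760 \right)} = 1662704 - -1760 = 1662704 + 1760 = 1664464$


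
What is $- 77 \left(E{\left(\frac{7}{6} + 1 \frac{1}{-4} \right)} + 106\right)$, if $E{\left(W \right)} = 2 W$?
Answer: $- \frac{49819}{6} \approx -8303.2$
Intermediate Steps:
$- 77 \left(E{\left(\frac{7}{6} + 1 \frac{1}{-4} \right)} + 106\right) = - 77 \left(2 \left(\frac{7}{6} + 1 \frac{1}{-4}\right) + 106\right) = - 77 \left(2 \left(7 \cdot \frac{1}{6} + 1 \left(- \frac{1}{4}\right)\right) + 106\right) = - 77 \left(2 \left(\frac{7}{6} - \frac{1}{4}\right) + 106\right) = - 77 \left(2 \cdot \frac{11}{12} + 106\right) = - 77 \left(\frac{11}{6} + 106\right) = \left(-77\right) \frac{647}{6} = - \frac{49819}{6}$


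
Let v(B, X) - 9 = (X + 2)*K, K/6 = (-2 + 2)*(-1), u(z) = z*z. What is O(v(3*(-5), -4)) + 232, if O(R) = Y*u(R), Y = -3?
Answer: -11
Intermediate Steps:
u(z) = z**2
K = 0 (K = 6*((-2 + 2)*(-1)) = 6*(0*(-1)) = 6*0 = 0)
v(B, X) = 9 (v(B, X) = 9 + (X + 2)*0 = 9 + (2 + X)*0 = 9 + 0 = 9)
O(R) = -3*R**2
O(v(3*(-5), -4)) + 232 = -3*9**2 + 232 = -3*81 + 232 = -243 + 232 = -11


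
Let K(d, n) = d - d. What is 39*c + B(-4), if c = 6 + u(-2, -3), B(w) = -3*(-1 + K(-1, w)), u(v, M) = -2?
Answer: 159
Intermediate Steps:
K(d, n) = 0
B(w) = 3 (B(w) = -3*(-1 + 0) = -3*(-1) = 3)
c = 4 (c = 6 - 2 = 4)
39*c + B(-4) = 39*4 + 3 = 156 + 3 = 159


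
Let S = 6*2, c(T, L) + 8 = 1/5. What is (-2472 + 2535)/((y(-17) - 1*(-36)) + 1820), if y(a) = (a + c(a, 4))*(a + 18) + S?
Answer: 35/1024 ≈ 0.034180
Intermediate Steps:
c(T, L) = -39/5 (c(T, L) = -8 + 1/5 = -8 + ⅕ = -39/5)
S = 12
y(a) = 12 + (18 + a)*(-39/5 + a) (y(a) = (a - 39/5)*(a + 18) + 12 = (-39/5 + a)*(18 + a) + 12 = (18 + a)*(-39/5 + a) + 12 = 12 + (18 + a)*(-39/5 + a))
(-2472 + 2535)/((y(-17) - 1*(-36)) + 1820) = (-2472 + 2535)/(((-642/5 + (-17)² + (51/5)*(-17)) - 1*(-36)) + 1820) = 63/(((-642/5 + 289 - 867/5) + 36) + 1820) = 63/((-64/5 + 36) + 1820) = 63/(116/5 + 1820) = 63/(9216/5) = 63*(5/9216) = 35/1024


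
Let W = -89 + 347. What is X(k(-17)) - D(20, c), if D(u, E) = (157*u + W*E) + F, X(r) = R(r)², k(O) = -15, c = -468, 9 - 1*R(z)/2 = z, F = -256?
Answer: 120164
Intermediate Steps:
W = 258
R(z) = 18 - 2*z
X(r) = (18 - 2*r)²
D(u, E) = -256 + 157*u + 258*E (D(u, E) = (157*u + 258*E) - 256 = -256 + 157*u + 258*E)
X(k(-17)) - D(20, c) = 4*(-9 - 15)² - (-256 + 157*20 + 258*(-468)) = 4*(-24)² - (-256 + 3140 - 120744) = 4*576 - 1*(-117860) = 2304 + 117860 = 120164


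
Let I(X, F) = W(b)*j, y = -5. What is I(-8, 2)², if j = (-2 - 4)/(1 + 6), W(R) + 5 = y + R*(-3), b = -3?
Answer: 36/49 ≈ 0.73469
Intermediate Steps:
W(R) = -10 - 3*R (W(R) = -5 + (-5 + R*(-3)) = -5 + (-5 - 3*R) = -10 - 3*R)
j = -6/7 ≈ -0.85714
I(X, F) = 6/7 (I(X, F) = (-10 - 3*(-3))*(-6/7) = (-10 + 9)*(-6/7) = -1*(-6/7) = 6/7)
I(-8, 2)² = (6/7)² = 36/49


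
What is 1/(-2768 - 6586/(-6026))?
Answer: -3013/8336691 ≈ -0.00036141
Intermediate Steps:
1/(-2768 - 6586/(-6026)) = 1/(-2768 - 6586*(-1/6026)) = 1/(-2768 + 3293/3013) = 1/(-8336691/3013) = -3013/8336691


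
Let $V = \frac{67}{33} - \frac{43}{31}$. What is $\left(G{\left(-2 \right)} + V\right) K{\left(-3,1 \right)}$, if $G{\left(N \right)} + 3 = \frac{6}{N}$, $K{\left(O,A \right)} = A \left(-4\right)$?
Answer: $\frac{21920}{1023} \approx 21.427$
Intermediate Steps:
$K{\left(O,A \right)} = - 4 A$
$V = \frac{658}{1023}$ ($V = 67 \cdot \frac{1}{33} - \frac{43}{31} = \frac{67}{33} - \frac{43}{31} = \frac{658}{1023} \approx 0.64321$)
$G{\left(N \right)} = -3 + \frac{6}{N}$
$\left(G{\left(-2 \right)} + V\right) K{\left(-3,1 \right)} = \left(\left(-3 + \frac{6}{-2}\right) + \frac{658}{1023}\right) \left(\left(-4\right) 1\right) = \left(\left(-3 + 6 \left(- \frac{1}{2}\right)\right) + \frac{658}{1023}\right) \left(-4\right) = \left(\left(-3 - 3\right) + \frac{658}{1023}\right) \left(-4\right) = \left(-6 + \frac{658}{1023}\right) \left(-4\right) = \left(- \frac{5480}{1023}\right) \left(-4\right) = \frac{21920}{1023}$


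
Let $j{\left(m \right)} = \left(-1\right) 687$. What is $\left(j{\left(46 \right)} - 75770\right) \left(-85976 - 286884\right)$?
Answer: $28507757020$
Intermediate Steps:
$j{\left(m \right)} = -687$
$\left(j{\left(46 \right)} - 75770\right) \left(-85976 - 286884\right) = \left(-687 - 75770\right) \left(-85976 - 286884\right) = \left(-76457\right) \left(-372860\right) = 28507757020$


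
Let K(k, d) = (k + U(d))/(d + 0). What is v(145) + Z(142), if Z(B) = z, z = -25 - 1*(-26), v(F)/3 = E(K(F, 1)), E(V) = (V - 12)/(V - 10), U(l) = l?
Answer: 269/68 ≈ 3.9559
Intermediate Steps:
K(k, d) = (d + k)/d (K(k, d) = (k + d)/(d + 0) = (d + k)/d)
E(V) = (-12 + V)/(-10 + V)
v(F) = 3*(-11 + F)/(-9 + F) (v(F) = 3*((-12 + (1 + F)/1)/(-10 + (1 + F)/1)) = 3*((-12 + 1*(1 + F))/(-10 + 1*(1 + F))) = 3*((-12 + (1 + F))/(-10 + (1 + F))) = 3*((-11 + F)/(-9 + F)) = 3*(-11 + F)/(-9 + F))
z = 1 (z = -25 + 26 = 1)
Z(B) = 1
v(145) + Z(142) = 3*(-11 + 145)/(-9 + 145) + 1 = 3*134/136 + 1 = 3*(1/136)*134 + 1 = 201/68 + 1 = 269/68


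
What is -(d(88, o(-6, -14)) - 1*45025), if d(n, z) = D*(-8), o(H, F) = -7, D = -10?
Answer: 44945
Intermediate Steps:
d(n, z) = 80 (d(n, z) = -10*(-8) = 80)
-(d(88, o(-6, -14)) - 1*45025) = -(80 - 1*45025) = -(80 - 45025) = -1*(-44945) = 44945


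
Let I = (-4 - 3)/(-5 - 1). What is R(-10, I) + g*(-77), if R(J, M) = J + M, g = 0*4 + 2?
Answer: -977/6 ≈ -162.83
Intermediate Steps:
I = 7/6 (I = -7/(-6) = -7*(-⅙) = 7/6 ≈ 1.1667)
g = 2 (g = 0 + 2 = 2)
R(-10, I) + g*(-77) = (-10 + 7/6) + 2*(-77) = -53/6 - 154 = -977/6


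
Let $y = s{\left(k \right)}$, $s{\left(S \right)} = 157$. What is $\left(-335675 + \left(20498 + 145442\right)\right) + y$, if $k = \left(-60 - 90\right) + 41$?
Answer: $-169578$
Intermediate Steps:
$k = -109$ ($k = -150 + 41 = -109$)
$y = 157$
$\left(-335675 + \left(20498 + 145442\right)\right) + y = \left(-335675 + \left(20498 + 145442\right)\right) + 157 = \left(-335675 + 165940\right) + 157 = -169735 + 157 = -169578$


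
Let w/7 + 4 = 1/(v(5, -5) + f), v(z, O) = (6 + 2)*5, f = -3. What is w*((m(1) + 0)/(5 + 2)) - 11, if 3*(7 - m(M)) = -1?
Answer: -1485/37 ≈ -40.135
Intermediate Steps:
m(M) = 22/3 (m(M) = 7 - ⅓*(-1) = 7 + ⅓ = 22/3)
v(z, O) = 40 (v(z, O) = 8*5 = 40)
w = -1029/37 (w = -28 + 7/(40 - 3) = -28 + 7/37 = -1029/37 ≈ -27.811)
w*((m(1) + 0)/(5 + 2)) - 11 = -1029*(22/3 + 0)/(37*(5 + 2)) - 11 = -7546/(37*7) - 11 = -1029/37*22/21 - 11 = -1078/37 - 11 = -1485/37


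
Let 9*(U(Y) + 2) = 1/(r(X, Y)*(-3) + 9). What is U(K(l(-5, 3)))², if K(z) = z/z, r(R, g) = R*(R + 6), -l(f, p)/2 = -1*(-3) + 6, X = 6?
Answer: 13890529/3470769 ≈ 4.0021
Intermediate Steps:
l(f, p) = -18 (l(f, p) = -2*(-1*(-3) + 6) = -2*(3 + 6) = -2*9 = -18)
r(R, g) = R*(6 + R)
K(z) = 1
U(Y) = -3727/1863 (U(Y) = -2 + 1/(9*((6*(6 + 6))*(-3) + 9)) = -2 + 1/(9*((6*12)*(-3) + 9)) = -2 + 1/(9*(72*(-3) + 9)) = -2 + 1/(9*(-216 + 9)) = -2 + (⅑)/(-207) = -2 + (⅑)*(-1/207) = -2 - 1/1863 = -3727/1863)
U(K(l(-5, 3)))² = (-3727/1863)² = 13890529/3470769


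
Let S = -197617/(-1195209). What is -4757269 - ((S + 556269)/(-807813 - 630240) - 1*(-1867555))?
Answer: -11386573839447910610/1718773888077 ≈ -6.6248e+6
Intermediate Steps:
S = 197617/1195209 (S = -197617*(-1/1195209) = 197617/1195209 ≈ 0.16534)
-4757269 - ((S + 556269)/(-807813 - 630240) - 1*(-1867555)) = -4757269 - ((197617/1195209 + 556269)/(-807813 - 630240) - 1*(-1867555)) = -4757269 - ((664857912838/1195209)/(-1438053) + 1867555) = -4757269 - ((664857912838/1195209)*(-1/1438053) + 1867555) = -4757269 - (-664857912838/1718773888077 + 1867555) = -4757269 - 1*3209904103689728897/1718773888077 = -4757269 - 3209904103689728897/1718773888077 = -11386573839447910610/1718773888077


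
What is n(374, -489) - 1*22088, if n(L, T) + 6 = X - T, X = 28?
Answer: -21577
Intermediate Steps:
n(L, T) = 22 - T (n(L, T) = -6 + (28 - T) = 22 - T)
n(374, -489) - 1*22088 = (22 - 1*(-489)) - 1*22088 = (22 + 489) - 22088 = 511 - 22088 = -21577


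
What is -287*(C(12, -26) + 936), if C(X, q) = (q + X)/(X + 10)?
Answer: -2952943/11 ≈ -2.6845e+5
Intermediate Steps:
C(X, q) = (X + q)/(10 + X)
-287*(C(12, -26) + 936) = -287*((12 - 26)/(10 + 12) + 936) = -287*(-14/22 + 936) = -287*((1/22)*(-14) + 936) = -287*(-7/11 + 936) = -287*10289/11 = -2952943/11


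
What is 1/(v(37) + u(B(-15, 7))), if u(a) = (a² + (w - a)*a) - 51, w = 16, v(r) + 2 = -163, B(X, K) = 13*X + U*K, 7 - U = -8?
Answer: -1/1656 ≈ -0.00060386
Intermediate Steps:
U = 15 (U = 7 - 1*(-8) = 7 + 8 = 15)
B(X, K) = 13*X + 15*K
v(r) = -165 (v(r) = -2 - 163 = -165)
u(a) = -51 + a² + a*(16 - a) (u(a) = (a² + (16 - a)*a) - 51 = (a² + a*(16 - a)) - 51 = -51 + a² + a*(16 - a))
1/(v(37) + u(B(-15, 7))) = 1/(-165 + (-51 + 16*(13*(-15) + 15*7))) = 1/(-165 + (-51 + 16*(-195 + 105))) = 1/(-165 + (-51 + 16*(-90))) = 1/(-165 + (-51 - 1440)) = 1/(-165 - 1491) = 1/(-1656) = -1/1656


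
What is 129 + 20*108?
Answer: 2289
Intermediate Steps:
129 + 20*108 = 129 + 2160 = 2289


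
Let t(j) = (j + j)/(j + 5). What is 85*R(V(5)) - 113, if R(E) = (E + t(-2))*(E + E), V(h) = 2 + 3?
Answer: 9011/3 ≈ 3003.7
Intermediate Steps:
V(h) = 5
t(j) = 2*j/(5 + j) (t(j) = (2*j)/(5 + j) = 2*j/(5 + j))
R(E) = 2*E*(-4/3 + E) (R(E) = (E + 2*(-2)/(5 - 2))*(E + E) = (E + 2*(-2)/3)*(2*E) = (E + 2*(-2)*(⅓))*(2*E) = (E - 4/3)*(2*E) = (-4/3 + E)*(2*E) = 2*E*(-4/3 + E))
85*R(V(5)) - 113 = 85*((⅔)*5*(-4 + 3*5)) - 113 = 85*((⅔)*5*(-4 + 15)) - 113 = 85*((⅔)*5*11) - 113 = 85*(110/3) - 113 = 9350/3 - 113 = 9011/3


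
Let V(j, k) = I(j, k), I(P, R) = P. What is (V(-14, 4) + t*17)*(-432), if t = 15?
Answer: -104112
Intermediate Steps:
V(j, k) = j
(V(-14, 4) + t*17)*(-432) = (-14 + 15*17)*(-432) = (-14 + 255)*(-432) = 241*(-432) = -104112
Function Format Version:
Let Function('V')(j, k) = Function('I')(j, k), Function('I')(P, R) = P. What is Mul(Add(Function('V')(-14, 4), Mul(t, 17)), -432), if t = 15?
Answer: -104112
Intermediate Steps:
Function('V')(j, k) = j
Mul(Add(Function('V')(-14, 4), Mul(t, 17)), -432) = Mul(Add(-14, Mul(15, 17)), -432) = Mul(Add(-14, 255), -432) = Mul(241, -432) = -104112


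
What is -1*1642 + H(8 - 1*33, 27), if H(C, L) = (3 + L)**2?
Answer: -742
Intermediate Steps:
-1*1642 + H(8 - 1*33, 27) = -1*1642 + (3 + 27)**2 = -1642 + 30**2 = -1642 + 900 = -742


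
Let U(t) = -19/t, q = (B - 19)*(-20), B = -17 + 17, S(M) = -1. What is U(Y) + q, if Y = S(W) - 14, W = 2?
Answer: 5719/15 ≈ 381.27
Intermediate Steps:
Y = -15 (Y = -1 - 14 = -15)
B = 0
q = 380 (q = (0 - 19)*(-20) = -19*(-20) = 380)
U(Y) + q = -19/(-15) + 380 = -19*(-1/15) + 380 = 19/15 + 380 = 5719/15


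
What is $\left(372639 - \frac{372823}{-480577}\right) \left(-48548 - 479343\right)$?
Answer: $- \frac{94535831768225666}{480577} \approx -1.9671 \cdot 10^{11}$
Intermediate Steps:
$\left(372639 - \frac{372823}{-480577}\right) \left(-48548 - 479343\right) = \left(372639 - - \frac{372823}{480577}\right) \left(-527891\right) = \left(372639 + \frac{372823}{480577}\right) \left(-527891\right) = \frac{179082105526}{480577} \left(-527891\right) = - \frac{94535831768225666}{480577}$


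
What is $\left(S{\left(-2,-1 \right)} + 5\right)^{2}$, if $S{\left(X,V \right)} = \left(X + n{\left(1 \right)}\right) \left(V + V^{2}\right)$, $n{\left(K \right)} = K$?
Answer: $25$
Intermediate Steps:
$S{\left(X,V \right)} = \left(1 + X\right) \left(V + V^{2}\right)$ ($S{\left(X,V \right)} = \left(X + 1\right) \left(V + V^{2}\right) = \left(1 + X\right) \left(V + V^{2}\right)$)
$\left(S{\left(-2,-1 \right)} + 5\right)^{2} = \left(- (1 - 1 - 2 - -2) + 5\right)^{2} = \left(- (1 - 1 - 2 + 2) + 5\right)^{2} = \left(\left(-1\right) 0 + 5\right)^{2} = \left(0 + 5\right)^{2} = 5^{2} = 25$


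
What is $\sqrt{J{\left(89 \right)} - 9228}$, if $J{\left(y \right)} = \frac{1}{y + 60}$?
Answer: $\frac{i \sqrt{204870679}}{149} \approx 96.063 i$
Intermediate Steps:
$J{\left(y \right)} = \frac{1}{60 + y}$
$\sqrt{J{\left(89 \right)} - 9228} = \sqrt{\frac{1}{60 + 89} - 9228} = \sqrt{\frac{1}{149} - 9228} = \sqrt{- \frac{1374971}{149}} = \frac{i \sqrt{204870679}}{149}$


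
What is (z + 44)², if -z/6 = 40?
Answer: 38416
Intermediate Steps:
z = -240 (z = -6*40 = -240)
(z + 44)² = (-240 + 44)² = (-196)² = 38416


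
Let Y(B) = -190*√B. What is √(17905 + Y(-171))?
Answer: √(17905 - 570*I*√19) ≈ 134.13 - 9.2618*I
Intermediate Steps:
√(17905 + Y(-171)) = √(17905 - 570*I*√19)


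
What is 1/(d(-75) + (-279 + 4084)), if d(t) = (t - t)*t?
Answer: 1/3805 ≈ 0.00026281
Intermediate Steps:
d(t) = 0 (d(t) = 0*t = 0)
1/(d(-75) + (-279 + 4084)) = 1/(0 + (-279 + 4084)) = 1/(0 + 3805) = 1/3805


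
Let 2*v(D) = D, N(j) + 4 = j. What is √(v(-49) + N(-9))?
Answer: 5*I*√6/2 ≈ 6.1237*I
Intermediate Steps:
N(j) = -4 + j
v(D) = D/2
√(v(-49) + N(-9)) = √((½)*(-49) + (-4 - 9)) = √(-49/2 - 13) = √(-75/2) = 5*I*√6/2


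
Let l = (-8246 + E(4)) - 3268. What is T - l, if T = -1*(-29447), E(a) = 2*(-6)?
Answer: 40973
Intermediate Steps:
E(a) = -12
T = 29447
l = -11526 (l = (-8246 - 12) - 3268 = -8258 - 3268 = -11526)
T - l = 29447 - 1*(-11526) = 29447 + 11526 = 40973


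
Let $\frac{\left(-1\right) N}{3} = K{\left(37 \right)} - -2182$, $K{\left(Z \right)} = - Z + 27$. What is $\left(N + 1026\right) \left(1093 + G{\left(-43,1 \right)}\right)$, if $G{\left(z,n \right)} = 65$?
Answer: $-6357420$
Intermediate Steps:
$K{\left(Z \right)} = 27 - Z$
$N = -6516$ ($N = - 3 \left(\left(27 - 37\right) - -2182\right) = - 3 \left(\left(27 - 37\right) + 2182\right) = - 3 \left(-10 + 2182\right) = \left(-3\right) 2172 = -6516$)
$\left(N + 1026\right) \left(1093 + G{\left(-43,1 \right)}\right) = \left(-6516 + 1026\right) \left(1093 + 65\right) = \left(-5490\right) 1158 = -6357420$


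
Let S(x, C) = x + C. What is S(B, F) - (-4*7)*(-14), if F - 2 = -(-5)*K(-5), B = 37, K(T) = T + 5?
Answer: -353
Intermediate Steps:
K(T) = 5 + T
F = 2 (F = 2 - (-5)*(5 - 5) = 2 - (-5)*0 = 2 - 1*0 = 2 + 0 = 2)
S(x, C) = C + x
S(B, F) - (-4*7)*(-14) = (2 + 37) - (-4*7)*(-14) = 39 - (-28)*(-14) = 39 - 1*392 = 39 - 392 = -353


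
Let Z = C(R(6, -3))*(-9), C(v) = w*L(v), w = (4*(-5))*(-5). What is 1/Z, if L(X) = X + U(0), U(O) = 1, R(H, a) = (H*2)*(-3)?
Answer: 1/31500 ≈ 3.1746e-5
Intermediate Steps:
R(H, a) = -6*H (R(H, a) = (2*H)*(-3) = -6*H)
w = 100 (w = -20*(-5) = 100)
L(X) = 1 + X (L(X) = X + 1 = 1 + X)
C(v) = 100 + 100*v (C(v) = 100*(1 + v) = 100 + 100*v)
Z = 31500 (Z = (100 + 100*(-6*6))*(-9) = (100 + 100*(-36))*(-9) = (100 - 3600)*(-9) = -3500*(-9) = 31500)
1/Z = 1/31500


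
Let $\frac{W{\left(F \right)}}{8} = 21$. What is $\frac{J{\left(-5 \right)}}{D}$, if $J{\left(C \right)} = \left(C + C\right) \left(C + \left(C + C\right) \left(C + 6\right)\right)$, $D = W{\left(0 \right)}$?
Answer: $\frac{25}{28} \approx 0.89286$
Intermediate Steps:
$W{\left(F \right)} = 168$ ($W{\left(F \right)} = 8 \cdot 21 = 168$)
$D = 168$
$J{\left(C \right)} = 2 C \left(C + 2 C \left(6 + C\right)\right)$
$\frac{J{\left(-5 \right)}}{D} = \frac{\left(-5\right)^{2} \left(26 + 4 \left(-5\right)\right)}{168} = 25 \left(26 - 20\right) \frac{1}{168} = 25 \cdot 6 \cdot \frac{1}{168} = 150 \cdot \frac{1}{168} = \frac{25}{28}$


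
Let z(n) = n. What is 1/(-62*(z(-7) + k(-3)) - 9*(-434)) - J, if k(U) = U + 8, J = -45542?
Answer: 183534261/4030 ≈ 45542.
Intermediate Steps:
k(U) = 8 + U
1/(-62*(z(-7) + k(-3)) - 9*(-434)) - J = 1/(-62*(-7 + (8 - 3)) - 9*(-434)) - 1*(-45542) = 1/(-62*(-7 + 5) + 3906) + 45542 = 1/(-62*(-2) + 3906) + 45542 = 1/(124 + 3906) + 45542 = 1/4030 + 45542 = 183534261/4030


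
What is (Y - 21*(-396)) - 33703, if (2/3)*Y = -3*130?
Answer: -25972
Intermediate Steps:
Y = -585 (Y = 3*(-3*130)/2 = (3/2)*(-390) = -585)
(Y - 21*(-396)) - 33703 = (-585 - 21*(-396)) - 33703 = (-585 + 8316) - 33703 = 7731 - 33703 = -25972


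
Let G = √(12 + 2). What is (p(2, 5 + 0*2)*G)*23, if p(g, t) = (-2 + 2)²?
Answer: 0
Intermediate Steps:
p(g, t) = 0 (p(g, t) = 0² = 0)
G = √14 ≈ 3.7417
(p(2, 5 + 0*2)*G)*23 = (0*√14)*23 = 0*23 = 0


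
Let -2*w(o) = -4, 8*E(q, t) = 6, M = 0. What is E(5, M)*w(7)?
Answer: 3/2 ≈ 1.5000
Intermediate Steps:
E(q, t) = ¾ (E(q, t) = (⅛)*6 = ¾)
w(o) = 2 (w(o) = -½*(-4) = 2)
E(5, M)*w(7) = (¾)*2 = 3/2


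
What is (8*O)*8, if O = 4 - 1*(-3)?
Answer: 448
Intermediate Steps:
O = 7 (O = 4 + 3 = 7)
(8*O)*8 = (8*7)*8 = 56*8 = 448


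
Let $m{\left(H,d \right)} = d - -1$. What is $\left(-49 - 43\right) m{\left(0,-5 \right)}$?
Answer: $368$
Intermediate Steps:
$m{\left(H,d \right)} = 1 + d$ ($m{\left(H,d \right)} = d + 1 = 1 + d$)
$\left(-49 - 43\right) m{\left(0,-5 \right)} = \left(-49 - 43\right) \left(1 - 5\right) = \left(-92\right) \left(-4\right) = 368$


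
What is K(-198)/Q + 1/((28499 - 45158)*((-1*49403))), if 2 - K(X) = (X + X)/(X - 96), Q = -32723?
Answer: -26334543037/1319627759885379 ≈ -1.9956e-5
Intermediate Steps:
K(X) = 2 - 2*X/(-96 + X) (K(X) = 2 - (X + X)/(X - 96) = 2 - 2*X/(-96 + X))
K(-198)/Q + 1/((28499 - 45158)*((-1*49403))) = -192/(-96 - 198)/(-32723) + 1/((28499 - 45158)*((-1*49403))) = -192/(-294)*(-1/32723) + 1/(-16659*(-49403)) = -192*(-1/294)*(-1/32723) - 1/16659*(-1/49403) = (32/49)*(-1/32723) + 1/823004577 = -32/1603427 + 1/823004577 = -26334543037/1319627759885379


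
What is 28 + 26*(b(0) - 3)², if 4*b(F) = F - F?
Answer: 262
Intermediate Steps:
b(F) = 0 (b(F) = (F - F)/4 = (¼)*0 = 0)
28 + 26*(b(0) - 3)² = 28 + 26*(0 - 3)² = 28 + 26*(-3)² = 28 + 26*9 = 28 + 234 = 262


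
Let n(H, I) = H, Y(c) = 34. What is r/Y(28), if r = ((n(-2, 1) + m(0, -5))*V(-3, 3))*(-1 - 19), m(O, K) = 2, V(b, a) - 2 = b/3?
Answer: 0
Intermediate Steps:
V(b, a) = 2 + b/3
r = 0 (r = ((-2 + 2)*(2 + (⅓)*(-3)))*(-1 - 19) = (0*(2 - 1))*(-20) = (0*1)*(-20) = 0*(-20) = 0)
r/Y(28) = 0/34 = 0*(1/34) = 0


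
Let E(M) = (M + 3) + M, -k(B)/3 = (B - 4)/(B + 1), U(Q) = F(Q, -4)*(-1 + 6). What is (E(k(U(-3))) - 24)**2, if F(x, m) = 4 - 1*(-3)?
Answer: 24649/36 ≈ 684.69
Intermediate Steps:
F(x, m) = 7 (F(x, m) = 4 + 3 = 7)
U(Q) = 35 (U(Q) = 7*(-1 + 6) = 7*5 = 35)
k(B) = -3*(-4 + B)/(1 + B) (k(B) = -3*(B - 4)/(B + 1) = -3*(-4 + B)/(1 + B))
E(M) = 3 + 2*M (E(M) = (3 + M) + M = 3 + 2*M)
(E(k(U(-3))) - 24)**2 = ((3 + 2*(3*(4 - 1*35)/(1 + 35))) - 24)**2 = ((3 + 2*(3*(4 - 35)/36)) - 24)**2 = ((3 + 2*(3*(1/36)*(-31))) - 24)**2 = ((3 + 2*(-31/12)) - 24)**2 = ((3 - 31/6) - 24)**2 = (-13/6 - 24)**2 = (-157/6)**2 = 24649/36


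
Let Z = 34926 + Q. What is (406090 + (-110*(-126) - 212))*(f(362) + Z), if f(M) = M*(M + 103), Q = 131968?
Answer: 140706251312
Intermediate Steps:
Z = 166894 (Z = 34926 + 131968 = 166894)
f(M) = M*(103 + M)
(406090 + (-110*(-126) - 212))*(f(362) + Z) = (406090 + (-110*(-126) - 212))*(362*(103 + 362) + 166894) = (406090 + (13860 - 212))*(362*465 + 166894) = (406090 + 13648)*(168330 + 166894) = 419738*335224 = 140706251312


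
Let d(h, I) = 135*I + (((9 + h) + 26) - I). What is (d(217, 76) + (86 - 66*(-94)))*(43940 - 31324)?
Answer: 211015216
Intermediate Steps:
d(h, I) = 35 + h + 134*I (d(h, I) = 135*I + ((35 + h) - I) = 135*I + (35 + h - I) = 35 + h + 134*I)
(d(217, 76) + (86 - 66*(-94)))*(43940 - 31324) = ((35 + 217 + 134*76) + (86 - 66*(-94)))*(43940 - 31324) = ((35 + 217 + 10184) + (86 + 6204))*12616 = (10436 + 6290)*12616 = 16726*12616 = 211015216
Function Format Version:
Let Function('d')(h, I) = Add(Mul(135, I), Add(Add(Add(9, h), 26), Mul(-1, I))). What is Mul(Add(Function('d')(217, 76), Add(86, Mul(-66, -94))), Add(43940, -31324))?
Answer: 211015216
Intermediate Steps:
Function('d')(h, I) = Add(35, h, Mul(134, I)) (Function('d')(h, I) = Add(Mul(135, I), Add(Add(35, h), Mul(-1, I))) = Add(Mul(135, I), Add(35, h, Mul(-1, I))) = Add(35, h, Mul(134, I)))
Mul(Add(Function('d')(217, 76), Add(86, Mul(-66, -94))), Add(43940, -31324)) = Mul(Add(Add(35, 217, Mul(134, 76)), Add(86, Mul(-66, -94))), Add(43940, -31324)) = Mul(Add(Add(35, 217, 10184), Add(86, 6204)), 12616) = Mul(Add(10436, 6290), 12616) = Mul(16726, 12616) = 211015216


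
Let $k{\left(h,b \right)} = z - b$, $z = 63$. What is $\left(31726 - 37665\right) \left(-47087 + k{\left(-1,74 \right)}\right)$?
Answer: $279715022$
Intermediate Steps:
$k{\left(h,b \right)} = 63 - b$
$\left(31726 - 37665\right) \left(-47087 + k{\left(-1,74 \right)}\right) = \left(31726 - 37665\right) \left(-47087 + \left(63 - 74\right)\right) = - 5939 \left(-47087 + \left(63 - 74\right)\right) = - 5939 \left(-47087 - 11\right) = \left(-5939\right) \left(-47098\right) = 279715022$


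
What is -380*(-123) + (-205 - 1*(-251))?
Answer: 46786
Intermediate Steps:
-380*(-123) + (-205 - 1*(-251)) = 46740 + (-205 + 251) = 46740 + 46 = 46786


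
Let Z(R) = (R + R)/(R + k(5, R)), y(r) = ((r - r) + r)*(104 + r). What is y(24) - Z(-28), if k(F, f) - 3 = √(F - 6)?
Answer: 960836/313 - 28*I/313 ≈ 3069.8 - 0.089457*I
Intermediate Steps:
y(r) = r*(104 + r) (y(r) = (0 + r)*(104 + r) = r*(104 + r))
k(F, f) = 3 + √(-6 + F) (k(F, f) = 3 + √(F - 6) = 3 + √(-6 + F))
Z(R) = 2*R/(3 + I + R) (Z(R) = (R + R)/(R + (3 + √(-6 + 5))) = (2*R)/(R + (3 + √(-1))) = (2*R)/(R + (3 + I)) = (2*R)/(3 + I + R) = 2*R/(3 + I + R))
y(24) - Z(-28) = 24*(104 + 24) - 2*(-28)/(3 + I - 28) = 24*128 - 2*(-28)/(-25 + I) = 3072 - 2*(-28)*(-25 - I)/626 = 3072 - (700/313 + 28*I/313) = 3072 + (-700/313 - 28*I/313) = 960836/313 - 28*I/313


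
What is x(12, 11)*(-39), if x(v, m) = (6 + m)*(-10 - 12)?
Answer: 14586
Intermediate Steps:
x(v, m) = -132 - 22*m (x(v, m) = (6 + m)*(-22) = -132 - 22*m)
x(12, 11)*(-39) = (-132 - 22*11)*(-39) = (-132 - 242)*(-39) = -374*(-39) = 14586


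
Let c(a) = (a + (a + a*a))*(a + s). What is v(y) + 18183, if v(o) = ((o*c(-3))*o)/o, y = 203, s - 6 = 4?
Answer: 22446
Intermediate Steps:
s = 10 (s = 6 + 4 = 10)
c(a) = (10 + a)*(a² + 2*a) (c(a) = (a + (a + a*a))*(a + 10) = (a + (a + a²))*(10 + a) = (a² + 2*a)*(10 + a) = (10 + a)*(a² + 2*a))
v(o) = 21*o (v(o) = ((o*(-3*(20 + (-3)² + 12*(-3))))*o)/o = ((o*(-3*(20 + 9 - 36)))*o)/o = ((o*(-3*(-7)))*o)/o = ((o*21)*o)/o = ((21*o)*o)/o = (21*o²)/o = 21*o)
v(y) + 18183 = 21*203 + 18183 = 4263 + 18183 = 22446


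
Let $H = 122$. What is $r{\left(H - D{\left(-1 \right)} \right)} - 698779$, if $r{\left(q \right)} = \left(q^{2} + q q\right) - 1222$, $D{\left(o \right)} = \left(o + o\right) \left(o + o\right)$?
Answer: $-672153$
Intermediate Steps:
$D{\left(o \right)} = 4 o^{2}$ ($D{\left(o \right)} = 2 o 2 o = 4 o^{2}$)
$r{\left(q \right)} = -1222 + 2 q^{2}$ ($r{\left(q \right)} = \left(q^{2} + q^{2}\right) - 1222 = 2 q^{2} - 1222 = -1222 + 2 q^{2}$)
$r{\left(H - D{\left(-1 \right)} \right)} - 698779 = \left(-1222 + 2 \left(122 - 4 \left(-1\right)^{2}\right)^{2}\right) - 698779 = \left(-1222 + 2 \left(122 - 4 \cdot 1\right)^{2}\right) - 698779 = \left(-1222 + 2 \left(122 - 4\right)^{2}\right) - 698779 = \left(-1222 + 2 \cdot 118^{2}\right) - 698779 = \left(-1222 + 2 \cdot 13924\right) - 698779 = \left(-1222 + 27848\right) - 698779 = 26626 - 698779 = -672153$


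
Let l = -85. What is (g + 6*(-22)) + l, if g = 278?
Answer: 61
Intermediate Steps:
(g + 6*(-22)) + l = (278 + 6*(-22)) - 85 = (278 - 132) - 85 = 146 - 85 = 61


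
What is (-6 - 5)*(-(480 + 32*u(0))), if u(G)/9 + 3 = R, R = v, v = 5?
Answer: 11616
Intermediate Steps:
R = 5
u(G) = 18 (u(G) = -27 + 9*5 = -27 + 45 = 18)
(-6 - 5)*(-(480 + 32*u(0))) = (-6 - 5)*(-32/(1/(15 + 18))) = -(-352)/(1/33) = -(-352)/1/33 = -(-352)*33 = -11*(-1056) = 11616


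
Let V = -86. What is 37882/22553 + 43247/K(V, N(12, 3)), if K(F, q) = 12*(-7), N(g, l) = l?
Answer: -972167503/1894452 ≈ -513.17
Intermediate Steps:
K(F, q) = -84
37882/22553 + 43247/K(V, N(12, 3)) = 37882/22553 + 43247/(-84) = 37882*(1/22553) + 43247*(-1/84) = 37882/22553 - 43247/84 = -972167503/1894452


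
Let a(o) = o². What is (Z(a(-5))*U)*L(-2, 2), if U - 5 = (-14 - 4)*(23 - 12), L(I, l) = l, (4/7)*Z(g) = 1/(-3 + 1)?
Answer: 1351/4 ≈ 337.75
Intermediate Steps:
Z(g) = -7/8 (Z(g) = 7/(4*(-3 + 1)) = (7/4)/(-2) = (7/4)*(-½) = -7/8)
U = -193 (U = 5 + (-14 - 4)*(23 - 12) = 5 - 18*11 = 5 - 198 = -193)
(Z(a(-5))*U)*L(-2, 2) = -7/8*(-193)*2 = (1351/8)*2 = 1351/4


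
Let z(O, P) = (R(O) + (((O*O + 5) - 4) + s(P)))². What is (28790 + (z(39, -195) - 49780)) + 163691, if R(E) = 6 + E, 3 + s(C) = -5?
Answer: 2573182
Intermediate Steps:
s(C) = -8 (s(C) = -3 - 5 = -8)
z(O, P) = (-1 + O + O²)² (z(O, P) = ((6 + O) + (((O*O + 5) - 4) - 8))² = ((6 + O) + (((O² + 5) - 4) - 8))² = ((6 + O) + (((5 + O²) - 4) - 8))² = ((6 + O) + ((1 + O²) - 8))² = ((6 + O) + (-7 + O²))² = (-1 + O + O²)²)
(28790 + (z(39, -195) - 49780)) + 163691 = (28790 + ((-1 + 39 + 39²)² - 49780)) + 163691 = (28790 + ((-1 + 39 + 1521)² - 49780)) + 163691 = (28790 + (1559² - 49780)) + 163691 = (28790 + (2430481 - 49780)) + 163691 = (28790 + 2380701) + 163691 = 2409491 + 163691 = 2573182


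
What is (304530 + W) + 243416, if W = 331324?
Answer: 879270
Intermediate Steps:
(304530 + W) + 243416 = (304530 + 331324) + 243416 = 635854 + 243416 = 879270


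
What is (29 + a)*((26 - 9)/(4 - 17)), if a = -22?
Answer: -119/13 ≈ -9.1538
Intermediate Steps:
(29 + a)*((26 - 9)/(4 - 17)) = (29 - 22)*((26 - 9)/(4 - 17)) = 7*(17/(-13)) = 7*(17*(-1/13)) = 7*(-17/13) = -119/13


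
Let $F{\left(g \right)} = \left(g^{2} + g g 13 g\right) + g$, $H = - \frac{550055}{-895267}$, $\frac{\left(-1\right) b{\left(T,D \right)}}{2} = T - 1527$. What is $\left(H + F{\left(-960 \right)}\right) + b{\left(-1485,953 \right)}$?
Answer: $- \frac{10296144666406657}{895267} \approx -1.1501 \cdot 10^{10}$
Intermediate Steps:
$b{\left(T,D \right)} = 3054 - 2 T$ ($b{\left(T,D \right)} = - 2 \left(T - 1527\right) = - 2 \left(-1527 + T\right) = 3054 - 2 T$)
$H = \frac{550055}{895267}$ ($H = \left(-550055\right) \left(- \frac{1}{895267}\right) = \frac{550055}{895267} \approx 0.6144$)
$F{\left(g \right)} = g + g^{2} + 13 g^{3}$ ($F{\left(g \right)} = \left(g^{2} + g^{2} \cdot 13 g\right) + g = \left(g^{2} + 13 g^{2} g\right) + g = \left(g^{2} + 13 g^{3}\right) + g = g + g^{2} + 13 g^{3}$)
$\left(H + F{\left(-960 \right)}\right) + b{\left(-1485,953 \right)} = \left(\frac{550055}{895267} - 960 \left(1 - 960 + 13 \left(-960\right)^{2}\right)\right) + \left(3054 - -2970\right) = \left(\frac{550055}{895267} - 960 \left(1 - 960 + 13 \cdot 921600\right)\right) + \left(3054 + 2970\right) = \left(\frac{550055}{895267} - 960 \left(1 - 960 + 11980800\right)\right) + 6024 = \left(\frac{550055}{895267} - 11500647360\right) + 6024 = - \frac{10296150059495065}{895267} + 6024 = - \frac{10296144666406657}{895267}$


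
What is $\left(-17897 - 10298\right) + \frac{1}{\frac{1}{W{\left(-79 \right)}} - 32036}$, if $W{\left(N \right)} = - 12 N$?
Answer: $- \frac{856285731713}{30370127} \approx -28195.0$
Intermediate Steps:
$\left(-17897 - 10298\right) + \frac{1}{\frac{1}{W{\left(-79 \right)}} - 32036} = \left(-17897 - 10298\right) + \frac{1}{\frac{1}{\left(-12\right) \left(-79\right)} - 32036} = -28195 + \frac{1}{\frac{1}{948} - 32036} = -28195 + \frac{1}{- \frac{30370127}{948}} = -28195 - \frac{948}{30370127} = - \frac{856285731713}{30370127}$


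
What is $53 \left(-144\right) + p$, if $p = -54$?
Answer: $-7686$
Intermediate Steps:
$53 \left(-144\right) + p = 53 \left(-144\right) - 54 = -7632 - 54 = -7686$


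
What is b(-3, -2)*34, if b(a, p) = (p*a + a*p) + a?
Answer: 306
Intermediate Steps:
b(a, p) = a + 2*a*p (b(a, p) = (a*p + a*p) + a = 2*a*p + a = a + 2*a*p)
b(-3, -2)*34 = -3*(1 + 2*(-2))*34 = -3*(1 - 4)*34 = -3*(-3)*34 = 9*34 = 306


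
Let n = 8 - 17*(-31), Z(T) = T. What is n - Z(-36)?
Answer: 571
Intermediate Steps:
n = 535 (n = 8 + 527 = 535)
n - Z(-36) = 535 - 1*(-36) = 535 + 36 = 571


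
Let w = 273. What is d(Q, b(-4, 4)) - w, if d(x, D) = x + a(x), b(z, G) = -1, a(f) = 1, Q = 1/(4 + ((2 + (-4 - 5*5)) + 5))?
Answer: -4897/18 ≈ -272.06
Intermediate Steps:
Q = -1/18 (Q = 1/(4 + ((2 + (-4 - 25)) + 5)) = 1/(4 + ((2 - 29) + 5)) = 1/(4 + (-27 + 5)) = 1/(4 - 22) = 1/(-18) = -1/18 ≈ -0.055556)
d(x, D) = 1 + x (d(x, D) = x + 1 = 1 + x)
d(Q, b(-4, 4)) - w = (1 - 1/18) - 1*273 = 17/18 - 273 = -4897/18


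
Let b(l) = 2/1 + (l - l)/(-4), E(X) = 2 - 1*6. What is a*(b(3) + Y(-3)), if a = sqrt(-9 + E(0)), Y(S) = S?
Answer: -I*sqrt(13) ≈ -3.6056*I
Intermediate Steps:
E(X) = -4 (E(X) = 2 - 6 = -4)
b(l) = 2 (b(l) = 2*1 + 0*(-1/4) = 2 + 0 = 2)
a = I*sqrt(13) (a = sqrt(-9 - 4) = sqrt(-13) = I*sqrt(13) ≈ 3.6056*I)
a*(b(3) + Y(-3)) = (I*sqrt(13))*(2 - 3) = (I*sqrt(13))*(-1) = -I*sqrt(13)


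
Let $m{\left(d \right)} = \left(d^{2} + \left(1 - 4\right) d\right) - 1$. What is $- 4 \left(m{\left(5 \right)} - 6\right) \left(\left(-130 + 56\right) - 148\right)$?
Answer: $2664$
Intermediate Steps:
$m{\left(d \right)} = -1 + d^{2} - 3 d$ ($m{\left(d \right)} = \left(d^{2} + \left(1 - 4\right) d\right) - 1 = \left(d^{2} - 3 d\right) - 1 = -1 + d^{2} - 3 d$)
$- 4 \left(m{\left(5 \right)} - 6\right) \left(\left(-130 + 56\right) - 148\right) = - 4 \left(\left(-1 + 5^{2} - 15\right) - 6\right) \left(\left(-130 + 56\right) - 148\right) = - 4 \left(\left(-1 + 25 - 15\right) - 6\right) \left(-74 - 148\right) = - 4 \left(9 - 6\right) \left(-222\right) = \left(-4\right) 3 \left(-222\right) = \left(-12\right) \left(-222\right) = 2664$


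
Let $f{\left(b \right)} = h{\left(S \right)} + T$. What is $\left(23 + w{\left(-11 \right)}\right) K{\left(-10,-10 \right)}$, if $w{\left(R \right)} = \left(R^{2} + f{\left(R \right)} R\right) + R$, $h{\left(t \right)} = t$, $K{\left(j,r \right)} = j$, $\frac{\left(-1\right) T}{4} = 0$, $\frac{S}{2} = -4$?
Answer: $-2210$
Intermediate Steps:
$S = -8$ ($S = 2 \left(-4\right) = -8$)
$T = 0$ ($T = \left(-4\right) 0 = 0$)
$f{\left(b \right)} = -8$ ($f{\left(b \right)} = -8 + 0 = -8$)
$w{\left(R \right)} = R^{2} - 7 R$ ($w{\left(R \right)} = \left(R^{2} - 8 R\right) + R = R^{2} - 7 R$)
$\left(23 + w{\left(-11 \right)}\right) K{\left(-10,-10 \right)} = \left(23 - 11 \left(-7 - 11\right)\right) \left(-10\right) = \left(23 - -198\right) \left(-10\right) = \left(23 + 198\right) \left(-10\right) = 221 \left(-10\right) = -2210$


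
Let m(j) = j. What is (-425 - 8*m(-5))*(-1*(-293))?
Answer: -112805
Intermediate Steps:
(-425 - 8*m(-5))*(-1*(-293)) = (-425 - 8*(-5))*(-1*(-293)) = (-425 + 40)*293 = -385*293 = -112805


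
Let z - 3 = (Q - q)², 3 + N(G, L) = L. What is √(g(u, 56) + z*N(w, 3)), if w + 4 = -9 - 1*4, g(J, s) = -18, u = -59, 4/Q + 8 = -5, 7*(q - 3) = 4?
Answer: 3*I*√2 ≈ 4.2426*I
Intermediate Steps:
q = 25/7 (q = 3 + (⅐)*4 = 3 + 4/7 = 25/7 ≈ 3.5714)
Q = -4/13 (Q = 4/(-8 - 5) = 4/(-13) = 4*(-1/13) = -4/13 ≈ -0.30769)
w = -17 (w = -4 + (-9 - 1*4) = -4 + (-9 - 4) = -4 - 13 = -17)
N(G, L) = -3 + L
z = 149452/8281 (z = 3 + (-4/13 - 1*25/7)² = 3 + (-4/13 - 25/7)² = 3 + (-353/91)² = 3 + 124609/8281 = 149452/8281 ≈ 18.048)
√(g(u, 56) + z*N(w, 3)) = √(-18 + 149452*(-3 + 3)/8281) = √(-18 + (149452/8281)*0) = √(-18 + 0) = √(-18) = 3*I*√2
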